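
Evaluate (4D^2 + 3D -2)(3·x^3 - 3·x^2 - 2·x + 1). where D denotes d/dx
- 6 x^{3} + 33 x^{2} + 58 x - 32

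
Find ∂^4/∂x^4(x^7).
840 x^{3}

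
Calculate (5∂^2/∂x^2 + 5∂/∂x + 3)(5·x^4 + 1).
15 x^{4} + 100 x^{3} + 300 x^{2} + 3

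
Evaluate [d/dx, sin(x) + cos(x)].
- \sin{\left(x \right)} + \cos{\left(x \right)}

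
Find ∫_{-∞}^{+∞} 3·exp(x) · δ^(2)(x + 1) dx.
\frac{3}{e}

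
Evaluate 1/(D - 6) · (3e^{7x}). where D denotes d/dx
3 e^{7 x}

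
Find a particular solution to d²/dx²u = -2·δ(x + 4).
-|x + 4|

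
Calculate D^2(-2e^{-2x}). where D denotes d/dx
- 8 e^{- 2 x}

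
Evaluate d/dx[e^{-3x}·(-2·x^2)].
2 x \left(3 x - 2\right) e^{- 3 x}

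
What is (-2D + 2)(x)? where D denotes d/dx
2 x - 2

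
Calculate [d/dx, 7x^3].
21 x^{2}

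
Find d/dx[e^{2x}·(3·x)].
\left(6 x + 3\right) e^{2 x}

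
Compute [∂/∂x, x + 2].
1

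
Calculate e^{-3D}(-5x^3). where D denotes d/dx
- 5 x^{3} + 45 x^{2} - 135 x + 135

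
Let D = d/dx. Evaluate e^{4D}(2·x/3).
\frac{2 x}{3} + \frac{8}{3}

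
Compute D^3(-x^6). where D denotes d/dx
- 120 x^{3}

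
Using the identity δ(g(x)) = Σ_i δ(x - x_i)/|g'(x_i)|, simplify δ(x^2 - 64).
\frac{\delta(x - 8) + \delta(x + 8)}{16}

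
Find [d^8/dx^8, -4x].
-32\frac{d^{7}}{dx^{7}}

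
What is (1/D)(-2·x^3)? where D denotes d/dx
- \frac{x^{4}}{2}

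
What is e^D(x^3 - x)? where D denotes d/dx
x \left(x^{2} + 3 x + 2\right)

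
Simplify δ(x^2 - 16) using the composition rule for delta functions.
\frac{\delta(x - 4) + \delta(x + 4)}{8}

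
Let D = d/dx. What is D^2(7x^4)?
84 x^{2}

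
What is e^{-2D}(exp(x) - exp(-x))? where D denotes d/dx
- e^{2 - x} + e^{x - 2}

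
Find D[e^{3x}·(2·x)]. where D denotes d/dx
\left(6 x + 2\right) e^{3 x}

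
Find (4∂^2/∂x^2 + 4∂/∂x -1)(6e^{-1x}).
- 6 e^{- x}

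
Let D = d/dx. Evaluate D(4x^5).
20 x^{4}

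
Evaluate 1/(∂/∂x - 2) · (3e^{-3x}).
- \frac{3 e^{- 3 x}}{5}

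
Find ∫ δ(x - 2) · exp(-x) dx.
e^{-2}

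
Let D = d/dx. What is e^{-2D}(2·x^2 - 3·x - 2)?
2 x^{2} - 11 x + 12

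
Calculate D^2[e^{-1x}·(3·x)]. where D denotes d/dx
3 \left(x - 2\right) e^{- x}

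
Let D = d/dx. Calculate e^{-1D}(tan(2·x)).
\tan{\left(2 x - 2 \right)}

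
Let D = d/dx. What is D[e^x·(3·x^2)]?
3 x \left(x + 2\right) e^{x}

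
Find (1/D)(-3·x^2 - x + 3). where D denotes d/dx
- x^{3} - \frac{x^{2}}{2} + 3 x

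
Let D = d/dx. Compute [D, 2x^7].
14 x^{6}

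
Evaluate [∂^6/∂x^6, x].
6\frac{d^{5}}{dx^{5}}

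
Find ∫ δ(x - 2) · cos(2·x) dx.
\cos{\left(4 \right)}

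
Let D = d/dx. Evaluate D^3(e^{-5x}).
- 125 e^{- 5 x}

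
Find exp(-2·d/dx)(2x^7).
2 x^{7} - 28 x^{6} + 168 x^{5} - 560 x^{4} + 1120 x^{3} - 1344 x^{2} + 896 x - 256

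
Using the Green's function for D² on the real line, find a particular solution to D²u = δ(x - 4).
\frac{|x - 4|}{2}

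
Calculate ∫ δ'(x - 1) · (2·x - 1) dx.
-2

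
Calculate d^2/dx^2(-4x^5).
- 80 x^{3}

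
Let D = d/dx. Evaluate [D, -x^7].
- 7 x^{6}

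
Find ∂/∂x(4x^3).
12 x^{2}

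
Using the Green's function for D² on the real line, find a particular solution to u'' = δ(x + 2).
\frac{|x + 2|}{2}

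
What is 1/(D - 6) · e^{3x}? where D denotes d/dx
- \frac{e^{3 x}}{3}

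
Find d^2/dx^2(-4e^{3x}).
- 36 e^{3 x}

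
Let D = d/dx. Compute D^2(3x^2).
6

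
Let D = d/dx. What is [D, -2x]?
-2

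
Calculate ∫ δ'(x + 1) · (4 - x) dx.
1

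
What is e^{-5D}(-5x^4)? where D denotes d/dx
- 5 x^{4} + 100 x^{3} - 750 x^{2} + 2500 x - 3125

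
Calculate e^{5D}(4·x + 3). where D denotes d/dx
4 x + 23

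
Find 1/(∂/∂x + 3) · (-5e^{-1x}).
- \frac{5 e^{- x}}{2}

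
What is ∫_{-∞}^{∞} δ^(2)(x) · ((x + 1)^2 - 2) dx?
2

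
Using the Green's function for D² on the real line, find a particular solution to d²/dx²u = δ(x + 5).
\frac{|x + 5|}{2}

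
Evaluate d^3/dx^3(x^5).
60 x^{2}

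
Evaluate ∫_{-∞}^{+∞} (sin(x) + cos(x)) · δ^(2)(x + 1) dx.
- \cos{\left(1 \right)} + \sin{\left(1 \right)}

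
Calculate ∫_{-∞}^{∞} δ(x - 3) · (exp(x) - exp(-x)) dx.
2 \sinh{\left(3 \right)}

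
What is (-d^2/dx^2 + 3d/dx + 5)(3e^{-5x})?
- 105 e^{- 5 x}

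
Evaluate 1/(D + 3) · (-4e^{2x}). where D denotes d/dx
- \frac{4 e^{2 x}}{5}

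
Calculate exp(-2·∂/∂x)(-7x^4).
- 7 x^{4} + 56 x^{3} - 168 x^{2} + 224 x - 112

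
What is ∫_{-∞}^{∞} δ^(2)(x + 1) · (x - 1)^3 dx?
-12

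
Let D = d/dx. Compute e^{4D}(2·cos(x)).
2 \cos{\left(x + 4 \right)}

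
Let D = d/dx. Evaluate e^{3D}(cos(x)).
\cos{\left(x + 3 \right)}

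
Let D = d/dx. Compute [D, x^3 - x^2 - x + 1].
3 x^{2} - 2 x - 1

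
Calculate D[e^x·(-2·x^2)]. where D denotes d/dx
2 x \left(- x - 2\right) e^{x}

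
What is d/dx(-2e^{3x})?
- 6 e^{3 x}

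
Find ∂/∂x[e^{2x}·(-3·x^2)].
6 x \left(- x - 1\right) e^{2 x}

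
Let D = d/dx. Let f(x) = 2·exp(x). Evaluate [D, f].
2 e^{x}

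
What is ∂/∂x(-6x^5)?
- 30 x^{4}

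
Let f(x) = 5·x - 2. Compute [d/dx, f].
5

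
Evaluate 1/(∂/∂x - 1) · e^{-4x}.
- \frac{e^{- 4 x}}{5}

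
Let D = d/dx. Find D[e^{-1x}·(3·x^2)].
3 x \left(2 - x\right) e^{- x}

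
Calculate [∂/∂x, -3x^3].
- 9 x^{2}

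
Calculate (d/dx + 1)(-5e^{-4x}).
15 e^{- 4 x}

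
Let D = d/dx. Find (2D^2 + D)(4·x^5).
20 x^{3} \left(x + 8\right)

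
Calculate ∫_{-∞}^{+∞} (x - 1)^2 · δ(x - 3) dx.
4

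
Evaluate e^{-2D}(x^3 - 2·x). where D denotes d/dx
x^{3} - 6 x^{2} + 10 x - 4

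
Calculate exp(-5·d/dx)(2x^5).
2 x^{5} - 50 x^{4} + 500 x^{3} - 2500 x^{2} + 6250 x - 6250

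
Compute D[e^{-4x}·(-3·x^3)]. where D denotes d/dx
x^{2} \left(12 x - 9\right) e^{- 4 x}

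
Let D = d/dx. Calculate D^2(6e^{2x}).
24 e^{2 x}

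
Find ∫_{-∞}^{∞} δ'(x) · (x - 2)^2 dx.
4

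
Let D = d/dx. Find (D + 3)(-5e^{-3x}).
0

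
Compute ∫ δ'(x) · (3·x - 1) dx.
-3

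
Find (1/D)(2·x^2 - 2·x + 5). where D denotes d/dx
\frac{2 x^{3}}{3} - x^{2} + 5 x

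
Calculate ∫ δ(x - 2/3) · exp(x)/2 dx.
\frac{e^{\frac{2}{3}}}{2}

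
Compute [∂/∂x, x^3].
3 x^{2}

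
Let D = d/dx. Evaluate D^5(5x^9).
75600 x^{4}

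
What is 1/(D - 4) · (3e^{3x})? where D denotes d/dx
- 3 e^{3 x}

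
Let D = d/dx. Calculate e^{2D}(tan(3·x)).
\tan{\left(3 x + 6 \right)}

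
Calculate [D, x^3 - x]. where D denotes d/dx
3 x^{2} - 1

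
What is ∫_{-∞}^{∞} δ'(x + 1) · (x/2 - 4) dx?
- \frac{1}{2}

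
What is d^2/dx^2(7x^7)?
294 x^{5}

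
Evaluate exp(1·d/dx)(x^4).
x^{4} + 4 x^{3} + 6 x^{2} + 4 x + 1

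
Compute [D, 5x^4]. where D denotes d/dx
20 x^{3}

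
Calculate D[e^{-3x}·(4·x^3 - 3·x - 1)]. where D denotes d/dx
3 x \left(- 4 x^{2} + 4 x + 3\right) e^{- 3 x}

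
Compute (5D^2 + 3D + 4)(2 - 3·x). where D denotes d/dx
- 12 x - 1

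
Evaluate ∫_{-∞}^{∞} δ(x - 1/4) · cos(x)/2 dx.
\frac{\cos{\left(\frac{1}{4} \right)}}{2}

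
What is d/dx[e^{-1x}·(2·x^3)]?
2 x^{2} \left(3 - x\right) e^{- x}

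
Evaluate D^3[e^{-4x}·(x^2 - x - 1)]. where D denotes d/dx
8 \left(- 8 x^{2} + 20 x - 1\right) e^{- 4 x}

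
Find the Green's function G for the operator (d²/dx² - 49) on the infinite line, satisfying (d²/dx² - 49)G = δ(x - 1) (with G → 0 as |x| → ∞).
-\frac{e^{-7|x - 1|}}{14}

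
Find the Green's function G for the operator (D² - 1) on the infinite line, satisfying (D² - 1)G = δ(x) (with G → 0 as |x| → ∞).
-\frac{e^{-|x|}}{2}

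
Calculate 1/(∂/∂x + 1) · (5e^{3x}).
\frac{5 e^{3 x}}{4}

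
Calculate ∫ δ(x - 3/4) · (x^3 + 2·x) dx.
\frac{123}{64}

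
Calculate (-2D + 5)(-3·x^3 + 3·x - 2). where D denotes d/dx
- 15 x^{3} + 18 x^{2} + 15 x - 16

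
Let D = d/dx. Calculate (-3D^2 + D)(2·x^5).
10 x^{3} \left(x - 12\right)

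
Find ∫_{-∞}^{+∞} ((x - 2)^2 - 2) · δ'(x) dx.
4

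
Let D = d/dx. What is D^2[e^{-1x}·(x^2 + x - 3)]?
\left(x^{2} - 3 x - 3\right) e^{- x}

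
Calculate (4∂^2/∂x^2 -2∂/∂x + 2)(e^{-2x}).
22 e^{- 2 x}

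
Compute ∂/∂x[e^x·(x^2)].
x \left(x + 2\right) e^{x}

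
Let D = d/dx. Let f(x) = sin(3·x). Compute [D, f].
3 \cos{\left(3 x \right)}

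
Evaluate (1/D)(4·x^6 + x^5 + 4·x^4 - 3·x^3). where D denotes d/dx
\frac{4 x^{7}}{7} + \frac{x^{6}}{6} + \frac{4 x^{5}}{5} - \frac{3 x^{4}}{4}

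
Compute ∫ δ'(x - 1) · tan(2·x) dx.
- \frac{2}{\cos^{2}{\left(2 \right)}}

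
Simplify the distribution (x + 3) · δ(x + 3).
0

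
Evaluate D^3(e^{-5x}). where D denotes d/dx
- 125 e^{- 5 x}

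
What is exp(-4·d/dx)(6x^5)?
6 x^{5} - 120 x^{4} + 960 x^{3} - 3840 x^{2} + 7680 x - 6144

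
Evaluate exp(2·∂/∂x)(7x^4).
7 x^{4} + 56 x^{3} + 168 x^{2} + 224 x + 112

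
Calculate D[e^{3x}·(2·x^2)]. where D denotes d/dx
2 x \left(3 x + 2\right) e^{3 x}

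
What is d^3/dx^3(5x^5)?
300 x^{2}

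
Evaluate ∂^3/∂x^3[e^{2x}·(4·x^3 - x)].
\left(32 x^{3} + 144 x^{2} + 136 x + 12\right) e^{2 x}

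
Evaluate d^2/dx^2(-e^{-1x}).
- e^{- x}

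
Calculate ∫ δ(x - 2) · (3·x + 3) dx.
9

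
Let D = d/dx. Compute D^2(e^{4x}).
16 e^{4 x}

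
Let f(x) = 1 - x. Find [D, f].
-1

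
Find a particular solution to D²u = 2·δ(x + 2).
|x + 2|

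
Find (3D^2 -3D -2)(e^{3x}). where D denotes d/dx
16 e^{3 x}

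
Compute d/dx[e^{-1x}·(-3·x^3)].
3 x^{2} \left(x - 3\right) e^{- x}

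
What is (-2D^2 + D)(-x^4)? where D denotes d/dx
4 x^{2} \left(6 - x\right)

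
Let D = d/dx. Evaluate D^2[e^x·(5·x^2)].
5 \left(x^{2} + 4 x + 2\right) e^{x}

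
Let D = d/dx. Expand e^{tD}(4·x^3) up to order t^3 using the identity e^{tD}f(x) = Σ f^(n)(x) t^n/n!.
4 t^{3} + 12 t^{2} x + 12 t x^{2} + 4 x^{3}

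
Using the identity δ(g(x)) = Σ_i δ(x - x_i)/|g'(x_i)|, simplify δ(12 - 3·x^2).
\frac{\delta(x - 2) + \delta(x + 2)}{12}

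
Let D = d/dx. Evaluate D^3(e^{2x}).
8 e^{2 x}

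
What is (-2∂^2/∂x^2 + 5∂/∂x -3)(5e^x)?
0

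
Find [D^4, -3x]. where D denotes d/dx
-12D^{3}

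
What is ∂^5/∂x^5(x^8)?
6720 x^{3}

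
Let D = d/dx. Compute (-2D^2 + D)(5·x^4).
20 x^{2} \left(x - 6\right)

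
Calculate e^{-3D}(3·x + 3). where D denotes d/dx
3 x - 6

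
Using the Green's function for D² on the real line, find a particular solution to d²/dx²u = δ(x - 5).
\frac{|x - 5|}{2}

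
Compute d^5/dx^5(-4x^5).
-480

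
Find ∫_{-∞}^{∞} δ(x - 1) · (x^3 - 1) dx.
0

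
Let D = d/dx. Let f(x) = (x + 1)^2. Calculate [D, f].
2 x + 2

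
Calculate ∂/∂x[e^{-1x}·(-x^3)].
x^{2} \left(x - 3\right) e^{- x}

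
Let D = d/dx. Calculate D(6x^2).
12 x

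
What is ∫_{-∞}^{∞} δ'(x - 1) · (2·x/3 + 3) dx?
- \frac{2}{3}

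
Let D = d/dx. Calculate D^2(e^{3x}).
9 e^{3 x}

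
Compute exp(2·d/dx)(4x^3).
4 x^{3} + 24 x^{2} + 48 x + 32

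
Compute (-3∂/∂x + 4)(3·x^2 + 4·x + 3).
2 x \left(6 x - 1\right)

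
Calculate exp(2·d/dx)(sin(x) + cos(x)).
\sqrt{2} \sin{\left(x + \frac{\pi}{4} + 2 \right)}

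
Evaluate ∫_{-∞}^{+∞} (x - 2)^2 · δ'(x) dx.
4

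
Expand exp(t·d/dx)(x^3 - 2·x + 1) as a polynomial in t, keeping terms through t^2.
3 t^{2} x + t \left(3 x^{2} - 2\right) + x^{3} - 2 x + 1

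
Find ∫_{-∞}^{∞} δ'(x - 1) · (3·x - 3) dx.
-3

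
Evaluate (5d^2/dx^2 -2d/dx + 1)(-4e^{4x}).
- 292 e^{4 x}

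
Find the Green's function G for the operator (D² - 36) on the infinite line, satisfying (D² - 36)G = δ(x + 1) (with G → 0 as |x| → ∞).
-\frac{e^{-6|x + 1|}}{12}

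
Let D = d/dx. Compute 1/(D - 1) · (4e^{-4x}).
- \frac{4 e^{- 4 x}}{5}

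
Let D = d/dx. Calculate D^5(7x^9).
105840 x^{4}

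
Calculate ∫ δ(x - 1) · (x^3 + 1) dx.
2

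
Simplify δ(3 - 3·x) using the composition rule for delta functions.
\frac{\delta(x - 1)}{3}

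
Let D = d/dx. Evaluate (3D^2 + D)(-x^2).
- 2 x - 6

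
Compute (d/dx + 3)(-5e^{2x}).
- 25 e^{2 x}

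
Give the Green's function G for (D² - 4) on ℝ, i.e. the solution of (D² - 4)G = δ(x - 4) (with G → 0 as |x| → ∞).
-\frac{e^{-2|x - 4|}}{4}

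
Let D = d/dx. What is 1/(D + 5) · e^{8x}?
\frac{e^{8 x}}{13}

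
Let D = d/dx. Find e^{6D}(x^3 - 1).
x^{3} + 18 x^{2} + 108 x + 215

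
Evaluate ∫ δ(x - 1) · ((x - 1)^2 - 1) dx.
-1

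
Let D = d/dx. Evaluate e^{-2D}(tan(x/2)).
\tan{\left(\frac{x}{2} - 1 \right)}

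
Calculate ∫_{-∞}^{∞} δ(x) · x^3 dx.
0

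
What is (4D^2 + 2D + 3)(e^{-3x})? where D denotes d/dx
33 e^{- 3 x}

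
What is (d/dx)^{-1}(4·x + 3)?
2 x^{2} + 3 x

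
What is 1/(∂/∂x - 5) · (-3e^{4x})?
3 e^{4 x}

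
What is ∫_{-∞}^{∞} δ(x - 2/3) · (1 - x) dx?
\frac{1}{3}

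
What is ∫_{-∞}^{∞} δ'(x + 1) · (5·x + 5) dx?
-5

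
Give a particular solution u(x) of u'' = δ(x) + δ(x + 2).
\frac{|x|}{2} + \frac{|x + 2|}{2}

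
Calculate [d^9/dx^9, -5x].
-45\frac{d^{8}}{dx^{8}}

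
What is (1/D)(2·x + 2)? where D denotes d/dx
x^{2} + 2 x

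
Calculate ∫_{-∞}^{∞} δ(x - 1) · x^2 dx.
1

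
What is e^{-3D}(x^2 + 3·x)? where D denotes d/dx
x \left(x - 3\right)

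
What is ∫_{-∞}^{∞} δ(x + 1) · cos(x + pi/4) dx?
\sin{\left(\frac{\pi}{4} + 1 \right)}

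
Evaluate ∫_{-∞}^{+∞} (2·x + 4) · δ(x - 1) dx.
6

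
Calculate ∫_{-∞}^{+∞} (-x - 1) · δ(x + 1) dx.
0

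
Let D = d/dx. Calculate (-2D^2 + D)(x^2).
2 x - 4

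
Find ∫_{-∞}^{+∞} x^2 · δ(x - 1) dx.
1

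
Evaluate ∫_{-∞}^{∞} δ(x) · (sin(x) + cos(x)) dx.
1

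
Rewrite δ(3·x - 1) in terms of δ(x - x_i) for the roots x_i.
\frac{\delta(x - 1/3)}{3}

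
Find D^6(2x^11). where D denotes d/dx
665280 x^{5}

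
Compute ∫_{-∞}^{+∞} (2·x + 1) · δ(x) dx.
1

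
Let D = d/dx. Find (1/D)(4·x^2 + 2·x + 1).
\frac{4 x^{3}}{3} + x^{2} + x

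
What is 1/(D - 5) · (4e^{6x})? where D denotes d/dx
4 e^{6 x}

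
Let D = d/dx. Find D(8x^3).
24 x^{2}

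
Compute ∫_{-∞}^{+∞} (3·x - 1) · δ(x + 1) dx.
-4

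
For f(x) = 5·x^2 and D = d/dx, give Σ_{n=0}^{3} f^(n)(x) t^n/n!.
5 t^{2} + 10 t x + 5 x^{2}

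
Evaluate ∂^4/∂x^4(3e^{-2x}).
48 e^{- 2 x}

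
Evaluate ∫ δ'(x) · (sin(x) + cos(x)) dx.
-1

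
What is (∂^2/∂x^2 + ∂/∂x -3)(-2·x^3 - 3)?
6 x^{3} - 6 x^{2} - 12 x + 9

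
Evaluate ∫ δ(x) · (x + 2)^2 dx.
4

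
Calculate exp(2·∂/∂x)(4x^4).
4 x^{4} + 32 x^{3} + 96 x^{2} + 128 x + 64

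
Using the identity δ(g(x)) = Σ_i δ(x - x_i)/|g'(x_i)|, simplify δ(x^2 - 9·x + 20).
\frac{\delta(x - 5) + \delta(x - 4)}{1}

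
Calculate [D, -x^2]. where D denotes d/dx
- 2 x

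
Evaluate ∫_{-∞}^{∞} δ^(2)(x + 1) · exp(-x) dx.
e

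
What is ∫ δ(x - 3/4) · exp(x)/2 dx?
\frac{e^{\frac{3}{4}}}{2}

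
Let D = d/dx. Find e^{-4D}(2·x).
2 x - 8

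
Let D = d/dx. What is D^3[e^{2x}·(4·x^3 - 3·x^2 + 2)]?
\left(32 x^{3} + 120 x^{2} + 72 x + 4\right) e^{2 x}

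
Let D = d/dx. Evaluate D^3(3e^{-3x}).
- 81 e^{- 3 x}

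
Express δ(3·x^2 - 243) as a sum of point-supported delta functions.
\frac{\delta(x - 9) + \delta(x + 9)}{54}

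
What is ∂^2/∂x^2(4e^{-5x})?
100 e^{- 5 x}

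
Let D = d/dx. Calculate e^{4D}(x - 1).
x + 3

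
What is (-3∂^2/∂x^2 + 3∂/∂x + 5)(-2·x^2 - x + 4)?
- 10 x^{2} - 17 x + 29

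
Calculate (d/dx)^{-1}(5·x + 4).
\frac{5 x^{2}}{2} + 4 x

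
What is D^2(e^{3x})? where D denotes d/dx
9 e^{3 x}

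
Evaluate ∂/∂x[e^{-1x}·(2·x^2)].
2 x \left(2 - x\right) e^{- x}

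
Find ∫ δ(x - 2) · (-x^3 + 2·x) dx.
-4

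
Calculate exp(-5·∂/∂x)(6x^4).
6 x^{4} - 120 x^{3} + 900 x^{2} - 3000 x + 3750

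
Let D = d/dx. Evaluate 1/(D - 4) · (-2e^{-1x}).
\frac{2 e^{- x}}{5}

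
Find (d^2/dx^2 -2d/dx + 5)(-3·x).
6 - 15 x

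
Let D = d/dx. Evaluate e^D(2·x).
2 x + 2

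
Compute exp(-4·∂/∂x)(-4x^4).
- 4 x^{4} + 64 x^{3} - 384 x^{2} + 1024 x - 1024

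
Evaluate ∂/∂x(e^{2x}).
2 e^{2 x}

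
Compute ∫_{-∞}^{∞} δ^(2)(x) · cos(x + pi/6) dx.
- \frac{\sqrt{3}}{2}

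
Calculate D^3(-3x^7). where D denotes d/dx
- 630 x^{4}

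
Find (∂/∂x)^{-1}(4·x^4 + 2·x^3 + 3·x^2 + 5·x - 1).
\frac{4 x^{5}}{5} + \frac{x^{4}}{2} + x^{3} + \frac{5 x^{2}}{2} - x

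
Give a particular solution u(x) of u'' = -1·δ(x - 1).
-\frac{|x - 1|}{2}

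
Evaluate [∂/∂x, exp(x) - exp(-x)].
2 \cosh{\left(x \right)}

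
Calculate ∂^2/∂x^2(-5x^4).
- 60 x^{2}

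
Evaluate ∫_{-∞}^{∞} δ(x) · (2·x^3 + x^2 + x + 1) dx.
1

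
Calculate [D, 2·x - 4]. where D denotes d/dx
2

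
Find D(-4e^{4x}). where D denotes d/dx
- 16 e^{4 x}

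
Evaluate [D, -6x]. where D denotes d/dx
-6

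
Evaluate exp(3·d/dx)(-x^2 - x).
- x^{2} - 7 x - 12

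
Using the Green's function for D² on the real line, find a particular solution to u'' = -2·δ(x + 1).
-|x + 1|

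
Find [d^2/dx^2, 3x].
6\frac{d}{dx}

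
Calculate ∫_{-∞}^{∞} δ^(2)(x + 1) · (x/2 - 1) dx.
0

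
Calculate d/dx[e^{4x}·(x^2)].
2 x \left(2 x + 1\right) e^{4 x}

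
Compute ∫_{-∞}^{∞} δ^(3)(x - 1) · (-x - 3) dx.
0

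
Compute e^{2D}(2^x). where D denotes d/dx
2^{x + 2}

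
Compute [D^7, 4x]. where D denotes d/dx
28D^{6}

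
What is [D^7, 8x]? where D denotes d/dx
56D^{6}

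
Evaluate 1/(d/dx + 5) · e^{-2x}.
\frac{e^{- 2 x}}{3}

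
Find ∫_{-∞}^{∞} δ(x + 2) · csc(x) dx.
- \csc{\left(2 \right)}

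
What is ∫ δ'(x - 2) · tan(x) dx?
- \frac{1}{\cos^{2}{\left(2 \right)}}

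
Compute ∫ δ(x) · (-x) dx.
0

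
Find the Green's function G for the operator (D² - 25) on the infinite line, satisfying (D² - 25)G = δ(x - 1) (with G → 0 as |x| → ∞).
-\frac{e^{-5|x - 1|}}{10}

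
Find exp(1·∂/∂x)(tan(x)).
\tan{\left(x + 1 \right)}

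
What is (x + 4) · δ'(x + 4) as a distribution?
-\delta(x + 4)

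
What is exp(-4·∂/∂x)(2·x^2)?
2 x^{2} - 16 x + 32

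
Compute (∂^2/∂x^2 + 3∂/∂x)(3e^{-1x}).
- 6 e^{- x}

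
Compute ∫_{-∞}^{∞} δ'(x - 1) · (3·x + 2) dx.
-3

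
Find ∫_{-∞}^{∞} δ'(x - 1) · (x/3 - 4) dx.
- \frac{1}{3}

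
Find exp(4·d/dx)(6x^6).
6 x^{6} + 144 x^{5} + 1440 x^{4} + 7680 x^{3} + 23040 x^{2} + 36864 x + 24576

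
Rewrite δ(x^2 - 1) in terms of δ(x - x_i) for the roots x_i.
\frac{\delta(x - 1) + \delta(x + 1)}{2}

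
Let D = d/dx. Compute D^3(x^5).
60 x^{2}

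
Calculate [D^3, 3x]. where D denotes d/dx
9D^{2}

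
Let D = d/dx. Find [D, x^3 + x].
3 x^{2} + 1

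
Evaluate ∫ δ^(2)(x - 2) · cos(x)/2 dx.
- \frac{\cos{\left(2 \right)}}{2}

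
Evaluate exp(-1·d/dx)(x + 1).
x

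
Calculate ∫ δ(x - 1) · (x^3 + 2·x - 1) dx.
2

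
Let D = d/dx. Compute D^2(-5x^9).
- 360 x^{7}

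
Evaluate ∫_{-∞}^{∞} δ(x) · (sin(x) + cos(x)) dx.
1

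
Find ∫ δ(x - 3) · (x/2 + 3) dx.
\frac{9}{2}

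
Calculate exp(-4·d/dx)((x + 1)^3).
x^{3} - 9 x^{2} + 27 x - 27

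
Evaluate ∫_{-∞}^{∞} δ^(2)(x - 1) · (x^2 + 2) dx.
2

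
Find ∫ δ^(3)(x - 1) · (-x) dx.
0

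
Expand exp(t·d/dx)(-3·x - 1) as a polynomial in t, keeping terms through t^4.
- 3 t - 3 x - 1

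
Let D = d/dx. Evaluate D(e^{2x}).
2 e^{2 x}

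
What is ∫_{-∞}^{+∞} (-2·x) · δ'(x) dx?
2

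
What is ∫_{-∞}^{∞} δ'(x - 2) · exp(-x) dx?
e^{-2}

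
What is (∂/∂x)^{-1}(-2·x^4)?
- \frac{2 x^{5}}{5}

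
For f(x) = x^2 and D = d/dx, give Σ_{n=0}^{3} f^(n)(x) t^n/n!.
t^{2} + 2 t x + x^{2}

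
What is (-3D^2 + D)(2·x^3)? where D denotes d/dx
6 x \left(x - 6\right)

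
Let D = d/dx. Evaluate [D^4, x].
4D^{3}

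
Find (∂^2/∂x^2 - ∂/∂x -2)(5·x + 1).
- 10 x - 7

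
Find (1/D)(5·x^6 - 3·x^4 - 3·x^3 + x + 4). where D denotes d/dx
\frac{5 x^{7}}{7} - \frac{3 x^{5}}{5} - \frac{3 x^{4}}{4} + \frac{x^{2}}{2} + 4 x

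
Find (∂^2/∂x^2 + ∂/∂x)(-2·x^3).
6 x \left(- x - 2\right)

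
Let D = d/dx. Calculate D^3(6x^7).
1260 x^{4}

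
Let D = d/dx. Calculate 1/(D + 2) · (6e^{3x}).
\frac{6 e^{3 x}}{5}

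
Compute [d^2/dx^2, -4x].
-8\frac{d}{dx}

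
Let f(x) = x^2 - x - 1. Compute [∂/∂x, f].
2 x - 1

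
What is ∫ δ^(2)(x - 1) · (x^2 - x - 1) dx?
2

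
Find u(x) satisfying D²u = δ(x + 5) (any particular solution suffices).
\frac{|x + 5|}{2}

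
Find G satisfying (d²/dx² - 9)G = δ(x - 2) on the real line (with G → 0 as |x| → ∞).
-\frac{e^{-3|x - 2|}}{6}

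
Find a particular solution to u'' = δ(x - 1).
\frac{|x - 1|}{2}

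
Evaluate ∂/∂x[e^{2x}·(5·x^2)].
10 x \left(x + 1\right) e^{2 x}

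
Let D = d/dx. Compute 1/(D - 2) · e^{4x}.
\frac{e^{4 x}}{2}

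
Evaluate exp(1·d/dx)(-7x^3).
- 7 x^{3} - 21 x^{2} - 21 x - 7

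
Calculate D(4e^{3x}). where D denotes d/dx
12 e^{3 x}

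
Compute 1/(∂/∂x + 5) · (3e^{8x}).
\frac{3 e^{8 x}}{13}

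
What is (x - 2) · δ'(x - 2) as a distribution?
-\delta(x - 2)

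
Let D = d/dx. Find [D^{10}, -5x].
-50D^{9}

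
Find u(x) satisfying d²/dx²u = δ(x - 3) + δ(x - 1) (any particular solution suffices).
\frac{|x - 3|}{2} + \frac{|x - 1|}{2}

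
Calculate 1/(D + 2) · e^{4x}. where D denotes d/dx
\frac{e^{4 x}}{6}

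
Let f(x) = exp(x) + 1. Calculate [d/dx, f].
e^{x}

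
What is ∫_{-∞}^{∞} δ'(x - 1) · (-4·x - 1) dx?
4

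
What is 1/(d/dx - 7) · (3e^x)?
- \frac{e^{x}}{2}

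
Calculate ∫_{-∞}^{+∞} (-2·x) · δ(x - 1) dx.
-2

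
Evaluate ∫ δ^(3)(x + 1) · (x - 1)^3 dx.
-6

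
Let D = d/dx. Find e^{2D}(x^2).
x^{2} + 4 x + 4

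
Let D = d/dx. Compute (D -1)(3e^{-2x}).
- 9 e^{- 2 x}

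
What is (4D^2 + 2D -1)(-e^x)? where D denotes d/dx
- 5 e^{x}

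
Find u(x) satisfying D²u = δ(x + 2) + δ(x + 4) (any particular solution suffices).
\frac{|x + 2|}{2} + \frac{|x + 4|}{2}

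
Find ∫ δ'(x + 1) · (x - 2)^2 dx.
6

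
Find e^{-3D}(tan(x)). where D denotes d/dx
\tan{\left(x - 3 \right)}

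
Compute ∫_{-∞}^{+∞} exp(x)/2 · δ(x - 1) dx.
\frac{e}{2}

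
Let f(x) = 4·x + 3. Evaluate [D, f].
4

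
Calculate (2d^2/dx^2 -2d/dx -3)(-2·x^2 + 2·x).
6 x^{2} + 2 x - 12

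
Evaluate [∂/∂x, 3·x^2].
6 x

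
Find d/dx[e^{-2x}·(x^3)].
x^{2} \left(3 - 2 x\right) e^{- 2 x}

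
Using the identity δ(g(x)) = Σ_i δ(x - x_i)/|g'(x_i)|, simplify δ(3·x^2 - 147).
\frac{\delta(x - 7) + \delta(x + 7)}{42}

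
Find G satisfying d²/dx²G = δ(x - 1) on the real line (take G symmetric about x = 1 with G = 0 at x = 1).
\frac{|x - 1|}{2}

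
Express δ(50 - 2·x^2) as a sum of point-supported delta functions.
\frac{\delta(x - 5) + \delta(x + 5)}{20}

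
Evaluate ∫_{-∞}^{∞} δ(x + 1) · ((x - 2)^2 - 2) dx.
7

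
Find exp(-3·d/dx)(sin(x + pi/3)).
\sin{\left(x - 3 + \frac{\pi}{3} \right)}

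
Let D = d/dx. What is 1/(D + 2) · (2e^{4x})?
\frac{e^{4 x}}{3}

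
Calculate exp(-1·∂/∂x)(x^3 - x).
x \left(x^{2} - 3 x + 2\right)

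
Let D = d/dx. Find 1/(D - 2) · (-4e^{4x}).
- 2 e^{4 x}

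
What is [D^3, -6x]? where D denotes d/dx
-18D^{2}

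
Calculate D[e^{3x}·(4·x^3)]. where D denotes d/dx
12 x^{2} \left(x + 1\right) e^{3 x}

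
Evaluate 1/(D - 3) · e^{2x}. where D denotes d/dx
- e^{2 x}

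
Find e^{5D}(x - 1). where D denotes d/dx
x + 4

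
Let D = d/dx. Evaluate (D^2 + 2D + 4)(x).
4 x + 2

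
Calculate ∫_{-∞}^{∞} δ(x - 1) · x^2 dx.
1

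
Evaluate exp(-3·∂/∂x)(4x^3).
4 x^{3} - 36 x^{2} + 108 x - 108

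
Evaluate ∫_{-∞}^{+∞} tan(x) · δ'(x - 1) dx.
- \tan^{2}{\left(1 \right)} - 1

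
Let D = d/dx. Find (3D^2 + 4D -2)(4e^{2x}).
72 e^{2 x}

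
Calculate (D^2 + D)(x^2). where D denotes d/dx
2 x + 2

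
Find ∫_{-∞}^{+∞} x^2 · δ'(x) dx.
0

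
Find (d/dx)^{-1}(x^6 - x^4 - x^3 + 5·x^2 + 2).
\frac{x^{7}}{7} - \frac{x^{5}}{5} - \frac{x^{4}}{4} + \frac{5 x^{3}}{3} + 2 x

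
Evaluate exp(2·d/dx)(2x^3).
2 x^{3} + 12 x^{2} + 24 x + 16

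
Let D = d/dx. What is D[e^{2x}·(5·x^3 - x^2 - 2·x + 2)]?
\left(10 x^{3} + 13 x^{2} - 6 x + 2\right) e^{2 x}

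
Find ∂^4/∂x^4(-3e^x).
- 3 e^{x}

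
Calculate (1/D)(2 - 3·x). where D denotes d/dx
- \frac{3 x^{2}}{2} + 2 x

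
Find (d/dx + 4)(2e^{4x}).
16 e^{4 x}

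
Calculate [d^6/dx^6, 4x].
24\frac{d^{5}}{dx^{5}}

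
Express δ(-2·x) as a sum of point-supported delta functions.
\frac{\delta(x)}{2}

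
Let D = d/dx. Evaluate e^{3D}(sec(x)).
\sec{\left(x + 3 \right)}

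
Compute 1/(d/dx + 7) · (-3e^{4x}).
- \frac{3 e^{4 x}}{11}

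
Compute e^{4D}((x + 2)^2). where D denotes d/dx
x^{2} + 12 x + 36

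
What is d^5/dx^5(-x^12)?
- 95040 x^{7}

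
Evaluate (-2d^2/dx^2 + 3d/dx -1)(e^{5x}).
- 36 e^{5 x}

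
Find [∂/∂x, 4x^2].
8 x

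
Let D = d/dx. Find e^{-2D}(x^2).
x^{2} - 4 x + 4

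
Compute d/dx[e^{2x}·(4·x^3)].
x^{2} \left(8 x + 12\right) e^{2 x}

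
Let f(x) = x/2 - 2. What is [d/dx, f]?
\frac{1}{2}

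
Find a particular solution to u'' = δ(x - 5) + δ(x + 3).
\frac{|x - 5|}{2} + \frac{|x + 3|}{2}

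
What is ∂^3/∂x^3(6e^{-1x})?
- 6 e^{- x}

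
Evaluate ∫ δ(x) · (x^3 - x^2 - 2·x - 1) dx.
-1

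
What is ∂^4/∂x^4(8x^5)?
960 x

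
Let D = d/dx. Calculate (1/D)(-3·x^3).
- \frac{3 x^{4}}{4}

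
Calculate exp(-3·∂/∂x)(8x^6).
8 x^{6} - 144 x^{5} + 1080 x^{4} - 4320 x^{3} + 9720 x^{2} - 11664 x + 5832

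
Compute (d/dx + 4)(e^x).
5 e^{x}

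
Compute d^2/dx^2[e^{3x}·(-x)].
\left(- 9 x - 6\right) e^{3 x}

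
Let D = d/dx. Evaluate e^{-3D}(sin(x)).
\sin{\left(x - 3 \right)}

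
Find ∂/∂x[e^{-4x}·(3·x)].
3 \left(1 - 4 x\right) e^{- 4 x}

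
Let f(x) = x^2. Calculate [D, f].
2 x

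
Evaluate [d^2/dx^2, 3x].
6\frac{d}{dx}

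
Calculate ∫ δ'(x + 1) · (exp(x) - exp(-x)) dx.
- 2 \cosh{\left(1 \right)}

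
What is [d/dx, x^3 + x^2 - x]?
3 x^{2} + 2 x - 1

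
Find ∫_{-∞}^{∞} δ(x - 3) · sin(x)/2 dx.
\frac{\sin{\left(3 \right)}}{2}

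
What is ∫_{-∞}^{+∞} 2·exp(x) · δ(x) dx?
2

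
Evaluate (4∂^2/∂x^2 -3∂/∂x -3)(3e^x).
- 6 e^{x}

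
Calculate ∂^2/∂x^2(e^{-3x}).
9 e^{- 3 x}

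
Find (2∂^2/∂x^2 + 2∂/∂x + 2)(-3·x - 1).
- 6 x - 8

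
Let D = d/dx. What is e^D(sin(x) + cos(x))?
\sqrt{2} \sin{\left(x + \frac{\pi}{4} + 1 \right)}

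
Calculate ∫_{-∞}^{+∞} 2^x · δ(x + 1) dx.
\frac{1}{2}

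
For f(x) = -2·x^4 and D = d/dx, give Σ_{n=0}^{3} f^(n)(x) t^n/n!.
2 x \left(- 4 t^{3} - 6 t^{2} x - 4 t x^{2} - x^{3}\right)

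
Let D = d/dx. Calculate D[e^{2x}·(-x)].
\left(- 2 x - 1\right) e^{2 x}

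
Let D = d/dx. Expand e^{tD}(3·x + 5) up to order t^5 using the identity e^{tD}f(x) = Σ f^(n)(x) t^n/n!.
3 t + 3 x + 5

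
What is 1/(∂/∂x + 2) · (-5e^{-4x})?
\frac{5 e^{- 4 x}}{2}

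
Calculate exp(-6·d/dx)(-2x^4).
- 2 x^{4} + 48 x^{3} - 432 x^{2} + 1728 x - 2592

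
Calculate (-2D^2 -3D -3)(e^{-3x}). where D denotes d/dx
- 12 e^{- 3 x}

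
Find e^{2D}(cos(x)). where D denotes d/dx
\cos{\left(x + 2 \right)}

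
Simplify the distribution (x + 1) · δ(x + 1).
0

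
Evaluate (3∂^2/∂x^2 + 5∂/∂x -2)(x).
5 - 2 x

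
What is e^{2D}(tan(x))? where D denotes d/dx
\tan{\left(x + 2 \right)}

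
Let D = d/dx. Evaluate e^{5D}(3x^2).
3 x^{2} + 30 x + 75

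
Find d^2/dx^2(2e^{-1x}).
2 e^{- x}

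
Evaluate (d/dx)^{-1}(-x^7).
- \frac{x^{8}}{8}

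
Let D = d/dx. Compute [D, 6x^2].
12 x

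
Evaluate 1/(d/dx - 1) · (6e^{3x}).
3 e^{3 x}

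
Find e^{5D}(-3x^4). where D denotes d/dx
- 3 x^{4} - 60 x^{3} - 450 x^{2} - 1500 x - 1875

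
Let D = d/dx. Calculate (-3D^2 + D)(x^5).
5 x^{3} \left(x - 12\right)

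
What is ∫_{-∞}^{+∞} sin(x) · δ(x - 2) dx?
\sin{\left(2 \right)}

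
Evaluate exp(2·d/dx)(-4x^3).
- 4 x^{3} - 24 x^{2} - 48 x - 32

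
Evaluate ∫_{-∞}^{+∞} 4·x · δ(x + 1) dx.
-4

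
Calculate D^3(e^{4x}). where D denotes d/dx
64 e^{4 x}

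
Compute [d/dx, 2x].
2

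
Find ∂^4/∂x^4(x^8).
1680 x^{4}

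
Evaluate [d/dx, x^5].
5 x^{4}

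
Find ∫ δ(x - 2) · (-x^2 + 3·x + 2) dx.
4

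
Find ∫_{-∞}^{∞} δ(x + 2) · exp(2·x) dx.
e^{-4}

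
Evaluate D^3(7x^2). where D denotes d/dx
0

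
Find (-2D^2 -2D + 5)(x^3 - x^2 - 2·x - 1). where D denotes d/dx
5 x^{3} - 11 x^{2} - 18 x + 3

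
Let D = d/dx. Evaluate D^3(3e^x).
3 e^{x}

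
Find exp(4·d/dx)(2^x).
2^{x + 4}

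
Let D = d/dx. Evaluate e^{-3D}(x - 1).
x - 4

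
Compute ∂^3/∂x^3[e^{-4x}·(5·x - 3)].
16 \left(27 - 20 x\right) e^{- 4 x}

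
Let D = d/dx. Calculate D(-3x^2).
- 6 x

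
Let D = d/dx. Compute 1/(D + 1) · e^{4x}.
\frac{e^{4 x}}{5}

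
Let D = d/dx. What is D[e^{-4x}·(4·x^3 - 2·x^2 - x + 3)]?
\left(- 16 x^{3} + 20 x^{2} - 13\right) e^{- 4 x}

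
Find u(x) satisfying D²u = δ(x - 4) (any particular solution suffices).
\frac{|x - 4|}{2}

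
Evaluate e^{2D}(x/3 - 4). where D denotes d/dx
\frac{x}{3} - \frac{10}{3}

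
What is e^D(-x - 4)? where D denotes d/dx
- x - 5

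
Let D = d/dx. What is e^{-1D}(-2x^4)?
- 2 x^{4} + 8 x^{3} - 12 x^{2} + 8 x - 2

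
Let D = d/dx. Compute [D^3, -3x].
-9D^{2}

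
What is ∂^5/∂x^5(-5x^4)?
0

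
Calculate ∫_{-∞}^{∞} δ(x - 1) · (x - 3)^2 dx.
4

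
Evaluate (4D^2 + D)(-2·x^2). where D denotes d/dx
- 4 x - 16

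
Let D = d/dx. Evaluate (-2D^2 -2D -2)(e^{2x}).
- 14 e^{2 x}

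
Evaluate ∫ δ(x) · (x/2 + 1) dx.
1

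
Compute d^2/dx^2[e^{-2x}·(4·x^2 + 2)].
16 \left(x^{2} - 2 x + 1\right) e^{- 2 x}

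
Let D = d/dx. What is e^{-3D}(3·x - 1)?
3 x - 10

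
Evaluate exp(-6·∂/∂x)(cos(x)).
\cos{\left(x - 6 \right)}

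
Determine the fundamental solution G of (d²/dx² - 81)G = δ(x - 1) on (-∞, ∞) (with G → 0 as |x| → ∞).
-\frac{e^{-9|x - 1|}}{18}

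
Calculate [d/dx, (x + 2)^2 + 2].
2 x + 4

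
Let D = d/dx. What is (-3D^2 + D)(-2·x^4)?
8 x^{2} \left(9 - x\right)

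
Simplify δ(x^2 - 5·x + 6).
\frac{\delta(x - 3) + \delta(x - 2)}{1}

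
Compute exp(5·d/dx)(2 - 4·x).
- 4 x - 18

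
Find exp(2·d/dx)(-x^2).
- x^{2} - 4 x - 4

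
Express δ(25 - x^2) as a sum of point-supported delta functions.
\frac{\delta(x - 5) + \delta(x + 5)}{10}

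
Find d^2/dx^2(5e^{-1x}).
5 e^{- x}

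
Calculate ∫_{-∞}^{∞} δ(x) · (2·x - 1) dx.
-1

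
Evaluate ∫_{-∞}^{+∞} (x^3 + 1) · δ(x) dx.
1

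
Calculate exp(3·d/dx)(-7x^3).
- 7 x^{3} - 63 x^{2} - 189 x - 189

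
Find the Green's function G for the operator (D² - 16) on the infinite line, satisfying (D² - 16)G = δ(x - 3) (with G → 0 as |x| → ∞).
-\frac{e^{-4|x - 3|}}{8}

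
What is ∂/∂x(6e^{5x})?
30 e^{5 x}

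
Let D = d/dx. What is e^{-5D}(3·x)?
3 x - 15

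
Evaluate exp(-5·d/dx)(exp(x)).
e^{x - 5}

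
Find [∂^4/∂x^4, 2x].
8\frac{d^{3}}{dx^{3}}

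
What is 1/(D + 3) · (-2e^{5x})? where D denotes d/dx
- \frac{e^{5 x}}{4}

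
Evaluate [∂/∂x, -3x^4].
- 12 x^{3}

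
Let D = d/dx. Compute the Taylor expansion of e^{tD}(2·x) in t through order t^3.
2 t + 2 x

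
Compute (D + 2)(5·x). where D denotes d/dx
10 x + 5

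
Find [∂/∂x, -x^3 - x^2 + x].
- 3 x^{2} - 2 x + 1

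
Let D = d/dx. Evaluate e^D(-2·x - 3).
- 2 x - 5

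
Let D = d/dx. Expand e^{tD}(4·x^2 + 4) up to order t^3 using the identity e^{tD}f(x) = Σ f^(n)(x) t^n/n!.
4 t^{2} + 8 t x + 4 x^{2} + 4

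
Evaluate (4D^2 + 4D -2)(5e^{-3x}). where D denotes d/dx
110 e^{- 3 x}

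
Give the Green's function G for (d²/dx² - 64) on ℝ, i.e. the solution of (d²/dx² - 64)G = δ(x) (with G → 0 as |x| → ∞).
-\frac{e^{-8|x|}}{16}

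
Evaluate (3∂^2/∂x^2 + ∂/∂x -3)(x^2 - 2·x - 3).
- 3 x^{2} + 8 x + 13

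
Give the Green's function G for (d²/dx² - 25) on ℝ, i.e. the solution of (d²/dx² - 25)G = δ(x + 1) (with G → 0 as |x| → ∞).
-\frac{e^{-5|x + 1|}}{10}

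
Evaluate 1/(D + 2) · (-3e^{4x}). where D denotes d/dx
- \frac{e^{4 x}}{2}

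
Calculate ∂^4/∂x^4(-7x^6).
- 2520 x^{2}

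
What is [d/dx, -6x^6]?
- 36 x^{5}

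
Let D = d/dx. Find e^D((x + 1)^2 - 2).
x^{2} + 4 x + 2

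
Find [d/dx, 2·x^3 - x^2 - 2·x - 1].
6 x^{2} - 2 x - 2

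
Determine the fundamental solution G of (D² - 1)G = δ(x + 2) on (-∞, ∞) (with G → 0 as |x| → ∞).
-\frac{e^{-|x + 2|}}{2}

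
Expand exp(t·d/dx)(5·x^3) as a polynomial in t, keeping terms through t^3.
5 t^{3} + 15 t^{2} x + 15 t x^{2} + 5 x^{3}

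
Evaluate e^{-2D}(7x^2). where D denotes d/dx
7 x^{2} - 28 x + 28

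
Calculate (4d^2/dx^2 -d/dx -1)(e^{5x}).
94 e^{5 x}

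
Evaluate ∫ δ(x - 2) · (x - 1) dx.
1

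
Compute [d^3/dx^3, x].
3\frac{d^{2}}{dx^{2}}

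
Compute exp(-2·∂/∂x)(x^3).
x^{3} - 6 x^{2} + 12 x - 8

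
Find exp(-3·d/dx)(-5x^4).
- 5 x^{4} + 60 x^{3} - 270 x^{2} + 540 x - 405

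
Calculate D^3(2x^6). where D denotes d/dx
240 x^{3}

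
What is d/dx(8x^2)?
16 x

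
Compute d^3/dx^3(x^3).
6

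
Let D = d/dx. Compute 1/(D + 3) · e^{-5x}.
- \frac{e^{- 5 x}}{2}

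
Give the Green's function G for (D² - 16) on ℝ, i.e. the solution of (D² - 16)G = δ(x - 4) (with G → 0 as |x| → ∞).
-\frac{e^{-4|x - 4|}}{8}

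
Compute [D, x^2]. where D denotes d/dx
2 x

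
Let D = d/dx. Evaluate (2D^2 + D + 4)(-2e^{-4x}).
- 64 e^{- 4 x}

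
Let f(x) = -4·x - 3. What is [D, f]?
-4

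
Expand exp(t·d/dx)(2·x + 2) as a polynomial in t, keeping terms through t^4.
2 t + 2 x + 2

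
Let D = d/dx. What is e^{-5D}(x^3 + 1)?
x^{3} - 15 x^{2} + 75 x - 124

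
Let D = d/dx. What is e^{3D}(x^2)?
x^{2} + 6 x + 9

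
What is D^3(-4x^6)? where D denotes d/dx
- 480 x^{3}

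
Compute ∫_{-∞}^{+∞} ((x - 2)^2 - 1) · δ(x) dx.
3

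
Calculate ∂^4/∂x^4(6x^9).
18144 x^{5}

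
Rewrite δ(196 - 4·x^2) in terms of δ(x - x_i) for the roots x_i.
\frac{\delta(x - 7) + \delta(x + 7)}{56}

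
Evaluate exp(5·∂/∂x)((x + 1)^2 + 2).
x^{2} + 12 x + 38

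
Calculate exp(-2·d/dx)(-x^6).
- x^{6} + 12 x^{5} - 60 x^{4} + 160 x^{3} - 240 x^{2} + 192 x - 64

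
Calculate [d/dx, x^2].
2 x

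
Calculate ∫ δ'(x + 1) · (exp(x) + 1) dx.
- \frac{1}{e}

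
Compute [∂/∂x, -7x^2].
- 14 x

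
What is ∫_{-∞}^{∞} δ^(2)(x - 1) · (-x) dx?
0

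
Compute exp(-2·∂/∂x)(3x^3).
3 x^{3} - 18 x^{2} + 36 x - 24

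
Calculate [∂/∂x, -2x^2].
- 4 x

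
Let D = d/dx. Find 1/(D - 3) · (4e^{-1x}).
- e^{- x}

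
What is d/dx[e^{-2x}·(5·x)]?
5 \left(1 - 2 x\right) e^{- 2 x}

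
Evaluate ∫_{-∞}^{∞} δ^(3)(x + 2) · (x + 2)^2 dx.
0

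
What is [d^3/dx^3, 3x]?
9\frac{d^{2}}{dx^{2}}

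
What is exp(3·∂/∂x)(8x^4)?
8 x^{4} + 96 x^{3} + 432 x^{2} + 864 x + 648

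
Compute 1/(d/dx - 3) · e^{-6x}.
- \frac{e^{- 6 x}}{9}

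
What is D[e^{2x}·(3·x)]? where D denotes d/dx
\left(6 x + 3\right) e^{2 x}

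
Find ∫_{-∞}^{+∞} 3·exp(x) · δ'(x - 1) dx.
- 3 e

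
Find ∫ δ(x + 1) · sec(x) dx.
\sec{\left(1 \right)}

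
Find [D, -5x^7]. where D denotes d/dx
- 35 x^{6}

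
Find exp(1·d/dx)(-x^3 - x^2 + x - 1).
- x^{3} - 4 x^{2} - 4 x - 2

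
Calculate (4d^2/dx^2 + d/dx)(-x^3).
3 x \left(- x - 8\right)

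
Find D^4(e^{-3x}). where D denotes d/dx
81 e^{- 3 x}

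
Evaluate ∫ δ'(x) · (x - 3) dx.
-1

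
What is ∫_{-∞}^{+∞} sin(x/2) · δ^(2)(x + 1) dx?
\frac{\sin{\left(\frac{1}{2} \right)}}{4}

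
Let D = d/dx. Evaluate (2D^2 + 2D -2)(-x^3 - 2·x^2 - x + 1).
2 x^{3} - 2 x^{2} - 18 x - 12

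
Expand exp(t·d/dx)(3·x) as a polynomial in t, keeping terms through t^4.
3 t + 3 x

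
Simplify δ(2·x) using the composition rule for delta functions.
\frac{\delta(x)}{2}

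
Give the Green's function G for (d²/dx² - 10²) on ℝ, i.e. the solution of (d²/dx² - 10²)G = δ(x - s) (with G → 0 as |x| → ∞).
-\frac{e^{-10|x-s|}}{20}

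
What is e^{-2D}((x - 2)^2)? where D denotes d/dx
x^{2} - 8 x + 16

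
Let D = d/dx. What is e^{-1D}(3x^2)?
3 x^{2} - 6 x + 3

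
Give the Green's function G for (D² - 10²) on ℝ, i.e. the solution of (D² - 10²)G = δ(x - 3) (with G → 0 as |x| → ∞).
-\frac{e^{-10|x - 3|}}{20}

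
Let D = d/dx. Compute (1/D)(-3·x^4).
- \frac{3 x^{5}}{5}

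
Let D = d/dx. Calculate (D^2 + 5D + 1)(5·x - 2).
5 x + 23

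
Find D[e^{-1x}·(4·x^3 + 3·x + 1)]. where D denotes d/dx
\left(- 4 x^{3} + 12 x^{2} - 3 x + 2\right) e^{- x}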